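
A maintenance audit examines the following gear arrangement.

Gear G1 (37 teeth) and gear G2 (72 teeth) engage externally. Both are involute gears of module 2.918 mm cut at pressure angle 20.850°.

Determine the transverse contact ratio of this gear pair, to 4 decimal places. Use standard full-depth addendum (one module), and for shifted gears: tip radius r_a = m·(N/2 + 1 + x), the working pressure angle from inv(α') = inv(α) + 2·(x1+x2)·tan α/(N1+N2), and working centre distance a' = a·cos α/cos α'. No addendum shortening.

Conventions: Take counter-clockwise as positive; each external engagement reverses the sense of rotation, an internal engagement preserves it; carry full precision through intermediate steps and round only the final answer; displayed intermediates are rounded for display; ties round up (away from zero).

recognized (one external pair, fixed centres): single-mesh tooth geometry, m = 2.918, N1 = 37, N2 = 72
base radii: r_b1 = 50.447947, r_b2 = 98.168977
tip radii: r_a1 = 56.901000, r_a2 = 107.966000
no profile shift: α' = α, a' = a
action lengths: √(r_a1²−r_b1²) = 26.319736, √(r_a2²−r_b2²) = 44.938949
base pitch p_b = π·m·cos α = 8.566859
CR = (26.319736 + 44.938949 − 159.031000·sin 20.85000°)/8.566859 = 1.710773
contact ratio ≈ 1.7108

1.7108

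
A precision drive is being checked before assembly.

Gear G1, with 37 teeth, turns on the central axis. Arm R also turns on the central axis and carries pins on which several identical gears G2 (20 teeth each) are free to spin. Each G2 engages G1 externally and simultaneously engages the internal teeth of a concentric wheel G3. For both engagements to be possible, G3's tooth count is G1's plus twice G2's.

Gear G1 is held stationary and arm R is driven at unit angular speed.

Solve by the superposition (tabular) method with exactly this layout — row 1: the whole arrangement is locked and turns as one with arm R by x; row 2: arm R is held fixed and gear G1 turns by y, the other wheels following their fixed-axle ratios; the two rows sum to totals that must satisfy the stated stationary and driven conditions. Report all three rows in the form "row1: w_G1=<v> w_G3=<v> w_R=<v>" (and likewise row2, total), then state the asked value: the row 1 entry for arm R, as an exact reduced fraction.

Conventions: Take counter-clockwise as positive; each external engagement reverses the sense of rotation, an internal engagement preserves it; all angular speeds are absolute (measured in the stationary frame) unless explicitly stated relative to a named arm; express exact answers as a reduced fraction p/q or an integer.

planetary set (37T centre, 20T on arm, 77T internal) — Willis relation
row 1 — lock + rotate with arm: ω_sun = ω_ring = ω_arm = x
superposition row 2 [arm held]: sun y, ring −(37/77)·y, arm 0
boundary: total ω_sun = x + y = 0 and total ω_arm = x = 1  ⇒  y = -1, x = 1
row 2 ring = −(37/77)·(-1) = 37/77
totals (row 1 + row 2): sun 1 + (-1) = 0, ring 1 + 37/77 = 114/77, arm 1 + 0 = 1
asked cell (row1, arm) = 1

row1: w_G1=1 w_G3=1 w_R=1
row2: w_G1=-1 w_G3=37/77 w_R=0
total: w_G1=0 w_G3=114/77 w_R=1
asked value: 1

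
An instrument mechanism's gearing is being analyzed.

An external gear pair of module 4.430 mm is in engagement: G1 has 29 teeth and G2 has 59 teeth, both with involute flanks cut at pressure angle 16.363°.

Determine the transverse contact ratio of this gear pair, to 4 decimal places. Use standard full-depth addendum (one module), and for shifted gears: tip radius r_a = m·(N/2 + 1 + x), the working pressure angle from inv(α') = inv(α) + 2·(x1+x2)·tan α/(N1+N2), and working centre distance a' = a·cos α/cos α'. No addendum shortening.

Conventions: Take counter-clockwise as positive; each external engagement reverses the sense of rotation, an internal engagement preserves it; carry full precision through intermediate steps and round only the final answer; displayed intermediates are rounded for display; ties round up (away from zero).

single-mesh involute tooth geometry (29T engaging 59T at module 4.430)
base radii: r_b1 = 61.633232, r_b2 = 125.391748
tip radii: r_a1 = 68.665000, r_a2 = 135.115000
no profile shift: α' = α, a' = a
action lengths: √(r_a1²−r_b1²) = 30.269240, √(r_a2²−r_b2²) = 50.328647
base pitch p_b = π·m·cos α = 13.353552
CR = (30.269240 + 50.328647 − 194.920000·sin 16.36300°)/13.353552 = 1.923432
contact ratio ≈ 1.9234

1.9234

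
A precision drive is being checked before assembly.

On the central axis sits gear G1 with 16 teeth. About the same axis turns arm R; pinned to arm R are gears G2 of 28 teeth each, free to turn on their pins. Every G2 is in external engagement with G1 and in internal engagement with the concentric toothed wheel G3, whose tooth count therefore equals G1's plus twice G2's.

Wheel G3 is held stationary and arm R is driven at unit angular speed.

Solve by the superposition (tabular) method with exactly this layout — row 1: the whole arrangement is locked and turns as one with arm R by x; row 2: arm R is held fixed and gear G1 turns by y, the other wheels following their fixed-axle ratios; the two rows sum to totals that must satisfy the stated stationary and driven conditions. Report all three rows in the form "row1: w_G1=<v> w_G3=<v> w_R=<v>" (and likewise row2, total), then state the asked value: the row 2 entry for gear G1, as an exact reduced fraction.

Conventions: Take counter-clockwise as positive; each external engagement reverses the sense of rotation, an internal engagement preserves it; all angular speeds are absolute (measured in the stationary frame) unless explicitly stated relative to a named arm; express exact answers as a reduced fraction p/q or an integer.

topology: planetary set — G1 16T / G2 28T / G3 72T, arm = carrier (Willis)
row 1: whole set turns with the arm by x
row 2 (arm held, sun turns y): ω_ring = −(16/72)·y, ω_arm = 0
boundary: total ω_ring = x − (16/72)·y = 0 and total ω_arm = x = 1  ⇒  y = 9/2, x = 1
row 2 ring = −(16/72)·9/2 = -1
totals (row 1 + row 2): sun 1 + 9/2 = 11/2, ring 1 + (-1) = 0, arm 1 + 0 = 1
asked cell (row2, sun) = 9/2

row1: w_G1=1 w_G3=1 w_R=1
row2: w_G1=9/2 w_G3=-1 w_R=0
total: w_G1=11/2 w_G3=0 w_R=1
asked value: 9/2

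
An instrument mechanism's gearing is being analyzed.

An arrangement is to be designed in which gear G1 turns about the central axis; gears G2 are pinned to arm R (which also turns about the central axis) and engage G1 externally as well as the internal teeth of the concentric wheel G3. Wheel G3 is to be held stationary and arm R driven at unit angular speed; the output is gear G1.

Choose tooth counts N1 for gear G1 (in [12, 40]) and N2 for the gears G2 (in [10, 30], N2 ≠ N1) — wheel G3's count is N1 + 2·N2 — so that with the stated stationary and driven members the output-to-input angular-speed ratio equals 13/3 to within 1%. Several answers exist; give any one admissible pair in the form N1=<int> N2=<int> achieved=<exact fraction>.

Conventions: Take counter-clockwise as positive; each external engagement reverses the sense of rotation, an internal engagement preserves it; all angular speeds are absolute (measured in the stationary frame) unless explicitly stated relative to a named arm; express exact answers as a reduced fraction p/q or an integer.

design class (target 13/3): planetary set
Willis with ω_ring = 0: ω_sun/ω_arm = (N1+N3)/N1; set equal to 13/3  ⇒  N3/N1 = 13/3 − 1 = 10/3
N3 = N1 + 2·N2  ⇒  N2/N1 = (N3/N1 − 1)/2 = (10/3 − 1)/2 = 7/6
smallest multiple with N1 ≥ 12 and N2 ≥ 10: k = 2  ⇒  N1 = 2·6 = 12, N2 = 2·7 = 14 (N1 ≤ 40, N2 ≤ 30, N2 ≠ N1 ✓), N3 = 12 + 2·14 = 40
check: (N1+N3)/N1 with N1 = 12, N3 = 40 gives 13/3; |achieved − target| = 0 ≤ 13/300 ✓

N1=12 N2=14 achieved=13/3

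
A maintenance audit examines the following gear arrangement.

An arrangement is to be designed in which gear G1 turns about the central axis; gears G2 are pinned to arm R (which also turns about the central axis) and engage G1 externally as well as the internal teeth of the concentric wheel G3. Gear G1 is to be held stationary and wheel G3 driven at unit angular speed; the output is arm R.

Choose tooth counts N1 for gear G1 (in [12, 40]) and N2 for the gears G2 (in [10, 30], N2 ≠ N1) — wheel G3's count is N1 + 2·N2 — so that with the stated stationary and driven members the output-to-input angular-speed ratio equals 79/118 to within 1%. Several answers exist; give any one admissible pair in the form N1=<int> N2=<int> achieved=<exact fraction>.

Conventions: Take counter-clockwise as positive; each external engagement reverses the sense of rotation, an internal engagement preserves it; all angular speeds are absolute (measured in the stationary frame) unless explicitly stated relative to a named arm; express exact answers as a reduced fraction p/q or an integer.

N1=39 N2=20 achieved=79/118

topology: planetary set — design target 79/118, arm = carrier (Willis)
Willis with ω_sun = 0: ω_arm/ω_ring = N3/(N1+N3); set equal to 79/118  ⇒  N3/N1 = (79/118)/(1 − 79/118) = 79/39
N3 = N1 + 2·N2  ⇒  N2/N1 = (N3/N1 − 1)/2 = (79/39 − 1)/2 = 20/39
smallest multiple with N1 ≥ 12 and N2 ≥ 10: k = 1  ⇒  N1 = 1·39 = 39, N2 = 1·20 = 20 (N1 ≤ 40, N2 ≤ 30, N2 ≠ N1 ✓), N3 = 39 + 2·20 = 79
check: N3/(N1+N3) with N1 = 39, N3 = 79 gives 79/118; |achieved − target| = 0 ≤ 79/11800 ✓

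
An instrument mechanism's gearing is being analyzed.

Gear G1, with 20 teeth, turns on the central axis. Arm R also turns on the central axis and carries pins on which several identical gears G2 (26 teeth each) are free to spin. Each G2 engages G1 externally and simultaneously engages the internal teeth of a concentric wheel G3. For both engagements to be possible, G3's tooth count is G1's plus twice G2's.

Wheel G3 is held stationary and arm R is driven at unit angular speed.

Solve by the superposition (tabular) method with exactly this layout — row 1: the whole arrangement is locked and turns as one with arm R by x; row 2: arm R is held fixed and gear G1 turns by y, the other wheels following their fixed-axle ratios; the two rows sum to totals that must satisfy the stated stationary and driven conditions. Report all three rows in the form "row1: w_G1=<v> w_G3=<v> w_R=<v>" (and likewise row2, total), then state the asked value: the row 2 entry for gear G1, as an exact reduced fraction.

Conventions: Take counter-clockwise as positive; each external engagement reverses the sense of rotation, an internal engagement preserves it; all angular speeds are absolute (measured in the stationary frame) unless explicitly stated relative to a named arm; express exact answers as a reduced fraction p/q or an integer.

class = planetary set [G3 = 20+2·26 = 72; Willis about the carrier]
row 1 — lock + rotate with arm: ω_sun = ω_ring = ω_arm = x
superposition row 2 [arm held]: sun y, ring −(20/72)·y, arm 0
boundary: total ω_ring = x − (20/72)·y = 0 and total ω_arm = x = 1  ⇒  y = 18/5, x = 1
row 2 ring = −(20/72)·18/5 = -1
totals (row 1 + row 2): sun 1 + 18/5 = 23/5, ring 1 + (-1) = 0, arm 1 + 0 = 1
asked cell (row2, sun) = 18/5

row1: w_G1=1 w_G3=1 w_R=1
row2: w_G1=18/5 w_G3=-1 w_R=0
total: w_G1=23/5 w_G3=0 w_R=1
asked value: 18/5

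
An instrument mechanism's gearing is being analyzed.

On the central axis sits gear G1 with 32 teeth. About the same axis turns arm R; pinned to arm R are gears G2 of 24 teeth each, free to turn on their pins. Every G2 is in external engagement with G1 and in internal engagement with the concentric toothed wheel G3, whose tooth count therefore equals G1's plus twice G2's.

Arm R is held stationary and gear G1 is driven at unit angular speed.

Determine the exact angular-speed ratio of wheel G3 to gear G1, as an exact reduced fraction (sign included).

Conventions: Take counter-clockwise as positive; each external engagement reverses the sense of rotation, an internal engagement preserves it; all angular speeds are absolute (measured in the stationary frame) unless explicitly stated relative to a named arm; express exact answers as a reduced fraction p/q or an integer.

-2/5

class = planetary set [G3 = 32+2·24 = 80; Willis about the carrier]
ring teeth: 32 + 2·24 = 80
32(ω_sun−ω_arm) = −80(ω_ring−ω_arm),  ω_arm = 0, ω_sun = 1
ω_ring = 0 − (32/80)(1−0) = -2/5
ω_out/ω_in = -2/5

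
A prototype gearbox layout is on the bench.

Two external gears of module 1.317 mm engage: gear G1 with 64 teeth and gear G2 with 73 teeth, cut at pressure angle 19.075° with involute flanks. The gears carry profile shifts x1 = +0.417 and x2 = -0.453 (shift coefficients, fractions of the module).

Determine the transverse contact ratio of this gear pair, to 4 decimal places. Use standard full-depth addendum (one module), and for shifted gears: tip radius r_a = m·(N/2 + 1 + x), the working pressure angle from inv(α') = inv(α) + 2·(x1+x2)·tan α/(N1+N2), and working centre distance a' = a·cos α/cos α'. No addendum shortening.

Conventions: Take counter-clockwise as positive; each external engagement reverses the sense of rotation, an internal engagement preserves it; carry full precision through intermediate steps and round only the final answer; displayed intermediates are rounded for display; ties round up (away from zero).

1.8353

topology: single-mesh involute geometry — m = 1.317, 64T/73T pair
base radii: r_b1 = 39.829940, r_b2 = 45.431026
tip radii: r_a1 = 44.010189, r_a2 = 48.790899
inv(α') = inv(19.075°) + 2·(+0.417-0.453)·tan α/(64+73) = 0.01268918  ⇒  α' = 18.98749°
a' = a·cos α / cos α' = 90.2145·cos 19.075°/cos 18.98749° = 90.166983
action lengths: √(r_a1²−r_b1²) = 18.720913, √(r_a2²−r_b2²) = 17.792519
base pitch p_b = π·m·cos α = 3.910295
CR = (18.720913 + 17.792519 − 90.166983·sin 18.98749°)/3.910295 = 1.835297
contact ratio ≈ 1.8353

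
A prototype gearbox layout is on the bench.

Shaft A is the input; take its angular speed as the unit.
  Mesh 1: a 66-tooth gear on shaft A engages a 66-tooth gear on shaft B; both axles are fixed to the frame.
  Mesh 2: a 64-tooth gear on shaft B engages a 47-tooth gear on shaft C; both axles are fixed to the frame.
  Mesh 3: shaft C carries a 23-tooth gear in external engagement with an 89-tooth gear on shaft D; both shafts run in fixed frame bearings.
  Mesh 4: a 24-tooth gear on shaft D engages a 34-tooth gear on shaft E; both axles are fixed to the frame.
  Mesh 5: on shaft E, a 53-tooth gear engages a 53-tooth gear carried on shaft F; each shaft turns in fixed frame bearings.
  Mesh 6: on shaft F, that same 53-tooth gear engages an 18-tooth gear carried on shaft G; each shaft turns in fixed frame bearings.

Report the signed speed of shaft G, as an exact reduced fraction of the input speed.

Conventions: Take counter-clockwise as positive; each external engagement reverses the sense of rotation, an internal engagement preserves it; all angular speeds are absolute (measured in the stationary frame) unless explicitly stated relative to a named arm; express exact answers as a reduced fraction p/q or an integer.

6-mesh fixed-axis compound train (all bearings frame-fixed)
mesh 1 [66T→66T]: |ω|/ω_in = 1×66/66 = 1, sense flips to −
mesh 2 [64T→47T]: |ω|/ω_in = 1×64/47 = 64/47, sense flips to +
mesh 3 [23T→89T]: |ω|/ω_in = (64/47)×23/89 = 1472/4183, sense flips to −
mesh 4 [24T→34T]: |ω|/ω_in = (1472/4183)×24/34 = 17664/71111, sense flips to +
mesh 5 [53T→53T]: |ω|/ω_in = (17664/71111)×53/53 = 17664/71111, sense flips to −
mesh 6 [53T→18T]: |ω|/ω_in = (17664/71111)×53/18 = 156032/213333, sense flips to +
signed output speed (× input speed) = 156032/213333

156032/213333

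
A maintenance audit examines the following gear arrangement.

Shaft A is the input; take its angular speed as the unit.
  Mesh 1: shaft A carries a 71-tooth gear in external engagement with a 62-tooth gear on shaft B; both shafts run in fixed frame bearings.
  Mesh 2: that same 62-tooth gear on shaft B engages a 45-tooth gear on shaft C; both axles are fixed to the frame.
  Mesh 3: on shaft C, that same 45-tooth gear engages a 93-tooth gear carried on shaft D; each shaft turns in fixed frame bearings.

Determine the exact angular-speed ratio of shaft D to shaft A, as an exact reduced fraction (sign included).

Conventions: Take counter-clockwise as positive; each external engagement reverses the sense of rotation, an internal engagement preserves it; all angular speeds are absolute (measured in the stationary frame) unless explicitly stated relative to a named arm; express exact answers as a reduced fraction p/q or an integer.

-71/93

class = fixed-axis compound train [3 meshes; 3 ratios multiply, 3 sense flips]
mesh 1 [71T→62T]: running ratio 71/62, sense −
mesh 2 [62T→45T]: running ratio 71/45, sense +
mesh 3 [45T→93T]: running ratio 71/93, sense −
ω_out/ω_in = -71/93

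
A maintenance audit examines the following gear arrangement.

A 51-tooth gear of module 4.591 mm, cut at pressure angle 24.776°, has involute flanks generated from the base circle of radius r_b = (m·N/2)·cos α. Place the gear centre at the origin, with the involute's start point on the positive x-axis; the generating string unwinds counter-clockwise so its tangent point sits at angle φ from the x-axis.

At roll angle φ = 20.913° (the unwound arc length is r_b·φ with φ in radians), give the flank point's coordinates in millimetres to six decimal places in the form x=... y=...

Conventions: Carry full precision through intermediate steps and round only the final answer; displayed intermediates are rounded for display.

x=113.141006 y=1.700097

class = single-mesh tooth geometry [base-circle involute, m = 4.591, 51T]
pitch radius r_p = m·N/2 = 4.591·51/2 = 117.070500
base radius r_b = r_p·cos α = 117.070500·cos 24.776° = 106.294523
roll angle φ = 20.913° = 0.36500071 rad
x = r_b·(cos φ + φ·sin φ) = 113.141006
y = r_b·(sin φ − φ·cos φ) = 1.700097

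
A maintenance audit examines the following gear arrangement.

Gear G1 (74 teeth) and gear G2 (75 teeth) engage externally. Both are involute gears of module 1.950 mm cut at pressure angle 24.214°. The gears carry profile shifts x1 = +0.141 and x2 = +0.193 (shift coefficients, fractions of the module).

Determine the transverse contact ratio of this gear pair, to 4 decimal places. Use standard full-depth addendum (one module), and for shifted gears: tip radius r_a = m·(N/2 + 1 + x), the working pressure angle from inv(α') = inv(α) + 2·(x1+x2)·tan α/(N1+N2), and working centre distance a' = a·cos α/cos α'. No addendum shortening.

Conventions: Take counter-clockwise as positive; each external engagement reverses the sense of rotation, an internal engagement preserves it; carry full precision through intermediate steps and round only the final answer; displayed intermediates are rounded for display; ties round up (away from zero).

class = single-mesh tooth geometry [involute pair 74T × 75T, m = 1.950]
base radii: r_b1 = 65.802238, r_b2 = 66.691457
tip radii: r_a1 = 74.374950, r_a2 = 75.451350
inv(α') = inv(24.214°) + 2·(+0.141+0.193)·tan α/(74+75) = 0.02911368  ⇒  α' = 24.77057°
a' = a·cos α / cos α' = 145.2750·cos 24.214°/cos 24.77057° = 145.919317
action lengths: √(r_a1²−r_b1²) = 34.665526, √(r_a2²−r_b2²) = 35.286765
base pitch p_b = π·m·cos α = 5.587130
CR = (34.665526 + 35.286765 − 145.919317·sin 24.77057°)/5.587130 = 1.577587
contact ratio ≈ 1.5776

1.5776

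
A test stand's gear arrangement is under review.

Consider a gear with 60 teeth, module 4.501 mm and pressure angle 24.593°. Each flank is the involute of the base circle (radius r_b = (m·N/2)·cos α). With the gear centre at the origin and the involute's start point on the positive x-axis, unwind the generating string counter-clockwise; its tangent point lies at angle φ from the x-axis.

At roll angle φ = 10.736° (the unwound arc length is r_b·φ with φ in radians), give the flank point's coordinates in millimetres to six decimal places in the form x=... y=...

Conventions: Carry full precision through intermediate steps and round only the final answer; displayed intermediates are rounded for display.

x=124.917600 y=0.268314

topology: single-mesh involute geometry — m = 4.501, N = 60
pitch radius r_p = m·N/2 = 4.501·60/2 = 135.030000
base radius r_b = r_p·cos α = 135.030000·cos 24.593° = 122.781018
roll angle φ = 10.736° = 0.18737855 rad
x = r_b·(cos φ + φ·sin φ) = 124.917600
y = r_b·(sin φ − φ·cos φ) = 0.268314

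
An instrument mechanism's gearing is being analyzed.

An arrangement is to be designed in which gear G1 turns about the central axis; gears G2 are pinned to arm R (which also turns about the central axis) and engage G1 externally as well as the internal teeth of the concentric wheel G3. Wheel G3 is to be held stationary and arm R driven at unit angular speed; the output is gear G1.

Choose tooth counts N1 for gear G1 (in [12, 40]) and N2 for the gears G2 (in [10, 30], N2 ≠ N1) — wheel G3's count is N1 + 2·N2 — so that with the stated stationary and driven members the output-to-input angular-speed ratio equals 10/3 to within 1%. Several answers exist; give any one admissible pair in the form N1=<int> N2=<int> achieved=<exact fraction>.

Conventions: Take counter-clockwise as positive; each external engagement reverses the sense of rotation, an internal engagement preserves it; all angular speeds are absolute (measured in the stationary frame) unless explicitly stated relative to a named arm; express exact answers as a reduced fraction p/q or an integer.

planetary set to be sized for 10/3 (Willis relation)
Willis with ω_ring = 0: ω_sun/ω_arm = (N1+N3)/N1; set equal to 10/3  ⇒  N3/N1 = 10/3 − 1 = 7/3
N3 = N1 + 2·N2  ⇒  N2/N1 = (N3/N1 − 1)/2 = (7/3 − 1)/2 = 2/3
smallest multiple with N1 ≥ 12 and N2 ≥ 10: k = 5  ⇒  N1 = 5·3 = 15, N2 = 5·2 = 10 (N1 ≤ 40, N2 ≤ 30, N2 ≠ N1 ✓), N3 = 15 + 2·10 = 35
check: (N1+N3)/N1 with N1 = 15, N3 = 35 gives 10/3; |achieved − target| = 0 ≤ 1/30 ✓

N1=15 N2=10 achieved=10/3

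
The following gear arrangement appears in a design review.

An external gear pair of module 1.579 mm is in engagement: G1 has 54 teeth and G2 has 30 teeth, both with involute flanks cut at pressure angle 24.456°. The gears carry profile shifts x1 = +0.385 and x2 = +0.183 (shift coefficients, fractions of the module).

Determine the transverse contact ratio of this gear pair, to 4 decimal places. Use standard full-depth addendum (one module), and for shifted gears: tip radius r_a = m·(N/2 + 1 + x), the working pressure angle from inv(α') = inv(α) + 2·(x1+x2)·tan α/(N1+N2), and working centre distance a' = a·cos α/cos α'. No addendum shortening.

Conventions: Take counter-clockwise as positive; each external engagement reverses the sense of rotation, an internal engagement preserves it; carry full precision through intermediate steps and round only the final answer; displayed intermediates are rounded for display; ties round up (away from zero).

1.4712

class = single-mesh tooth geometry [involute pair 54T × 30T, m = 1.579]
base radii: r_b1 = 38.807944, r_b2 = 21.559969
tip radii: r_a1 = 44.819915, r_a2 = 25.552957
inv(α') = inv(24.456°) + 2·(+0.385+0.183)·tan α/(54+30) = 0.03411204  ⇒  α' = 26.03968°
a' = a·cos α / cos α' = 66.3180·cos 24.456°/cos 26.03968° = 67.188171
action lengths: √(r_a1²−r_b1²) = 22.422494, √(r_a2²−r_b2²) = 13.715733
base pitch p_b = π·m·cos α = 4.515509
CR = (22.422494 + 13.715733 − 67.188171·sin 26.03968°)/4.515509 = 1.471163
contact ratio ≈ 1.4712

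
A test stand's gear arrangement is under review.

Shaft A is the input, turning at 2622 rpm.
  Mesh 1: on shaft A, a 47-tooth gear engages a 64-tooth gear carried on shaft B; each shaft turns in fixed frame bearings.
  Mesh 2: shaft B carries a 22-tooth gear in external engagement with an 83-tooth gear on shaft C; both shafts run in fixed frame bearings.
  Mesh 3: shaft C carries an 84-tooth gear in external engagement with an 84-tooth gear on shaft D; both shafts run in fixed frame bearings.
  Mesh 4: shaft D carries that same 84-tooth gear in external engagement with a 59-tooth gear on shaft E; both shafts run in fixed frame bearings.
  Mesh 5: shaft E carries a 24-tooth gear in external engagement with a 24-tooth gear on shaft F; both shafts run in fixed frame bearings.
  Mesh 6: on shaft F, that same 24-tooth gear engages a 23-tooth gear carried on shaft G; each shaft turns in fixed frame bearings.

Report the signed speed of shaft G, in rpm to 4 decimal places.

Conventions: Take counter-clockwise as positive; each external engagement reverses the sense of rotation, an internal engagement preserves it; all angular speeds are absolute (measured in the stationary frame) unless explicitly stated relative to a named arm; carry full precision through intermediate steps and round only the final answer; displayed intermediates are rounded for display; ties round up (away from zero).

+758.2385 rpm

6-mesh fixed-axis compound train (all bearings frame-fixed)
mesh 1 [47T→64T]: ω = 2622.0000×47/64 = 1925.5313 rpm, sense flips to −
mesh 2 [22T→83T]: ω = 1925.5313×22/83 = 510.3818 rpm, sense flips to +
mesh 3 [84T→84T]: ω = 510.3818×84/84 = 510.3818 rpm, sense flips to −
mesh 4 [84T→59T]: ω = 510.3818×84/59 = 726.6452 rpm, sense flips to +
mesh 5 [24T→24T]: ω = 726.6452×24/24 = 726.6452 rpm, sense flips to −
mesh 6 [24T→23T]: ω = 726.6452×24/23 = 758.2385 rpm, sense flips to +
signed output speed = +758.2385 rpm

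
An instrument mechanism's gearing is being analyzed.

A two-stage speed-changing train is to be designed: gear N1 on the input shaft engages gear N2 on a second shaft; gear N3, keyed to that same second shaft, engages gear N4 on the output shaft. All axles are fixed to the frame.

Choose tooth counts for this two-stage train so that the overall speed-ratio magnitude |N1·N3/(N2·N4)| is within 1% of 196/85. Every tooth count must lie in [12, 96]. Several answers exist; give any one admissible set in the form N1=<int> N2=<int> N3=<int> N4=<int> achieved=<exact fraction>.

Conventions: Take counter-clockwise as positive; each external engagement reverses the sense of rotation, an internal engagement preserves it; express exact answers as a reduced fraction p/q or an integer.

N1=12 N2=15 N3=49 N4=17 achieved=196/85

class = fixed-axis compound train [2-stage, 196/85 wanted]
target = 196/85 in lowest terms: an exact hit needs N1·N3 = k·196 and N2·N4 = k·85 for one integer k, every count in [12, 96]; additionally prefer no 1:1 stage (N1 ≠ N2, N3 ≠ N4)
k = 1…2: no 1:1-free in-range split of k·196 and k·85 into factor pairs; take k = 3
k = 3: N1·N3 = 588 = 12·49, N2·N4 = 255 = 15·17
achieved = 12·49/(15·17) = 196/85; |achieved − target| = 0 ≤ 49/2125 ✓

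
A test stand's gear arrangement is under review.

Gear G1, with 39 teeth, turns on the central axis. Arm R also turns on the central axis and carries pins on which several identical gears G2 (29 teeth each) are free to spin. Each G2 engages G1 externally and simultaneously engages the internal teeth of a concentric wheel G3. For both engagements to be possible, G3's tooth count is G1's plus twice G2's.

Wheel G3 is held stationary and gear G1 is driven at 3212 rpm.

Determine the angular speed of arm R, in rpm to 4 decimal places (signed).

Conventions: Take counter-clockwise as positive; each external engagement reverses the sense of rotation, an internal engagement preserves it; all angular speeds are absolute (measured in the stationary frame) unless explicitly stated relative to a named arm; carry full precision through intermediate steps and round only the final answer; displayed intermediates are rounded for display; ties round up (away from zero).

+921.0882 rpm

class = planetary set [G3 = 39+2·29 = 97; Willis about the carrier]
normalise by the input: solve with ω_sun = 1, then scale by 3212 rpm
ring teeth: 39 + 2·29 = 97
39(ω_sun−ω_arm) = −97(ω_ring−ω_arm),  ω_ring = 0, ω_sun = 1
39(1−ω_arm) = −97(0−ω_arm)  ⇒  136·ω_arm = 39  ⇒  ω_arm = 39/136
scale: ω_arm = 39/136 × 3212 rpm = +921.0882 rpm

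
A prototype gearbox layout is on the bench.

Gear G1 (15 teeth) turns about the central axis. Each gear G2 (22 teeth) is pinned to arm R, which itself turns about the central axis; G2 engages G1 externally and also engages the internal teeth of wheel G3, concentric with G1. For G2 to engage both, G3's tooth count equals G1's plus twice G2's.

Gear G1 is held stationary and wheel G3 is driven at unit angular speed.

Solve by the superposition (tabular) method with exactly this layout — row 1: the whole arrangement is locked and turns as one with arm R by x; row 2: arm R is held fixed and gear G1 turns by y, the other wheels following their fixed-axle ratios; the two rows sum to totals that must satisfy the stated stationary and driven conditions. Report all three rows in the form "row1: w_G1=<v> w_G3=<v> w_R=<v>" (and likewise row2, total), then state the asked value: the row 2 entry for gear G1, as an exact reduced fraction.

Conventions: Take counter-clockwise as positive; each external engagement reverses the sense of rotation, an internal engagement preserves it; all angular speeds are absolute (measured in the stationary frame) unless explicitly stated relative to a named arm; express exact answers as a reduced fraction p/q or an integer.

class = planetary set [G3 = 15+2·22 = 59; Willis about the carrier]
row 1: whole set turns with the arm by x
row 2 — arm fixed, fixed-axis ratios: sun y, ring −(15/59)·y, arm 0
boundary: total ω_sun = x + y = 0 and total ω_ring = x − (15/59)·y = 1  ⇒  y = -59/74, x = 59/74
row 2 ring = −(15/59)·(-59/74) = 15/74
totals (row 1 + row 2): sun 59/74 + (-59/74) = 0, ring 59/74 + 15/74 = 1, arm 59/74 + 0 = 59/74
asked cell (row2, sun) = -59/74

row1: w_G1=59/74 w_G3=59/74 w_R=59/74
row2: w_G1=-59/74 w_G3=15/74 w_R=0
total: w_G1=0 w_G3=1 w_R=59/74
asked value: -59/74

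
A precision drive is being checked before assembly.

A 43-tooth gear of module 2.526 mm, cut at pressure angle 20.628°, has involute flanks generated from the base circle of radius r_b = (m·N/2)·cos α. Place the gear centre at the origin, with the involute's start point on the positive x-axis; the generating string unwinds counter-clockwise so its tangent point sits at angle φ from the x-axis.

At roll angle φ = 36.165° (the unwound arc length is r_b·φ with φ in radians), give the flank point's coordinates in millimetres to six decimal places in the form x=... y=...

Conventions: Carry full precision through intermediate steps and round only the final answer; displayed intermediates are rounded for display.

x=59.965779 y=4.093259

topology: single-mesh involute geometry — m = 2.526, N = 43
pitch radius r_p = m·N/2 = 2.526·43/2 = 54.309000
base radius r_b = r_p·cos α = 54.309000·cos 20.628° = 50.827113
roll angle φ = 36.165° = 0.63119832 rad
x = r_b·(cos φ + φ·sin φ) = 59.965779
y = r_b·(sin φ − φ·cos φ) = 4.093259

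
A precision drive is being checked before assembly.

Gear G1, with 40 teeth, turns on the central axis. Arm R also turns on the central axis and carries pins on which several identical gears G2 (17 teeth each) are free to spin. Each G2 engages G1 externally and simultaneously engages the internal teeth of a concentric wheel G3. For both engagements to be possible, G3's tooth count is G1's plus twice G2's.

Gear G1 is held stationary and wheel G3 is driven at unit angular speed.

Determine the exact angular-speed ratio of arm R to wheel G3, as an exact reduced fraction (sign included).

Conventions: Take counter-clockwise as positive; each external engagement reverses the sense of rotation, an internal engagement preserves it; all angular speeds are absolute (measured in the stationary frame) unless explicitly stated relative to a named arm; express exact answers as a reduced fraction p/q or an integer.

class = planetary set [G3 = 40+2·17 = 74; Willis about the carrier]
ring teeth: 40 + 2·17 = 74
40(ω_sun−ω_arm) = −74(ω_ring−ω_arm),  ω_sun = 0, ω_ring = 1
40(0−ω_arm) = −74(1−ω_arm)  ⇒  114·ω_arm = 74  ⇒  ω_arm = 37/57
ω_out/ω_in = 37/57

37/57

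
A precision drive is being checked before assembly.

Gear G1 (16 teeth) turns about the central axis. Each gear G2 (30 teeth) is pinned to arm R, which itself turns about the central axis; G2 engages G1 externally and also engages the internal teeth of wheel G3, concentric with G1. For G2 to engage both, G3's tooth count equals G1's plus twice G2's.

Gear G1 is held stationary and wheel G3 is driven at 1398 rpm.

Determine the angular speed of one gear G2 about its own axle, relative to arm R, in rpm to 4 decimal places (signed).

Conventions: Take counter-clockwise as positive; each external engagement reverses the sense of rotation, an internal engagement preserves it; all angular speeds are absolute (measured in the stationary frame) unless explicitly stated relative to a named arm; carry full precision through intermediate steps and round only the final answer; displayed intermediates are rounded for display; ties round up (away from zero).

planetary set (16T centre, 30T on arm, 76T internal) — Willis relation
normalise by the input: solve with ω_ring = 1, then scale by 1398 rpm
ring teeth: 16 + 2·30 = 76
16(ω_sun−ω_arm) = −76(ω_ring−ω_arm),  ω_sun = 0, ω_ring = 1
16(0−ω_arm) = −76(1−ω_arm)  ⇒  92·ω_arm = 76  ⇒  ω_arm = 19/23
sun–planet mesh: 16·(0−19/23) = −30·(ω_p−ω_arm)  ⇒  ω_p−ω_arm = 152/345
scale: ω_p−ω_arm = 152/345 × 1398 rpm = +615.9304 rpm

+615.9304 rpm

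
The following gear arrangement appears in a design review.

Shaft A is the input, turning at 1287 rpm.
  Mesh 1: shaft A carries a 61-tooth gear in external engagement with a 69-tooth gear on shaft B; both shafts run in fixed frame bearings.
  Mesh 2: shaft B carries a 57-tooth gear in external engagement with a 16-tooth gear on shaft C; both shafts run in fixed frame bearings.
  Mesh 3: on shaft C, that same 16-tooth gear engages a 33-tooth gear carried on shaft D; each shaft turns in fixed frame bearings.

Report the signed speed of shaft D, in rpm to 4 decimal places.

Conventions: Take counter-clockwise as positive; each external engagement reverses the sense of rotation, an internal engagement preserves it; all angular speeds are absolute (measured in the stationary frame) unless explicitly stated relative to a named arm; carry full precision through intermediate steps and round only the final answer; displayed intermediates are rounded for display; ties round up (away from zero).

recognized (4 fixed axles, 3 meshes): fixed-axis compound train
mesh 1 [61T→69T]: ω = 1287.0000×61/69 = 1137.7826 rpm, sense flips to −
mesh 2 [57T→16T]: ω = 1137.7826×57/16 = 4053.3505 rpm, sense flips to +
mesh 3 [16T→33T]: ω = 4053.3505×16/33 = 1965.2609 rpm, sense flips to −
signed output speed = -1965.2609 rpm

-1965.2609 rpm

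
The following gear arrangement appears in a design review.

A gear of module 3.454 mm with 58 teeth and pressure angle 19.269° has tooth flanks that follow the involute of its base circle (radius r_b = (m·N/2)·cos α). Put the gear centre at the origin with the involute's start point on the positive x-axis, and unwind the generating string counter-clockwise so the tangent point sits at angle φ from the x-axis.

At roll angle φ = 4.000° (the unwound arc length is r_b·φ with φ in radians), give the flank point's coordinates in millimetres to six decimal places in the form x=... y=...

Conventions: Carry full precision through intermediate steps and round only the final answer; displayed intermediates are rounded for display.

x=94.784808 y=0.010719

class = single-mesh tooth geometry [base-circle involute, m = 3.454, 58T]
pitch radius r_p = m·N/2 = 3.454·58/2 = 100.166000
base radius r_b = r_p·cos α = 100.166000·cos 19.269° = 94.554665
roll angle φ = 4.000° = 0.06981317 rad
x = r_b·(cos φ + φ·sin φ) = 94.784808
y = r_b·(sin φ − φ·cos φ) = 0.010719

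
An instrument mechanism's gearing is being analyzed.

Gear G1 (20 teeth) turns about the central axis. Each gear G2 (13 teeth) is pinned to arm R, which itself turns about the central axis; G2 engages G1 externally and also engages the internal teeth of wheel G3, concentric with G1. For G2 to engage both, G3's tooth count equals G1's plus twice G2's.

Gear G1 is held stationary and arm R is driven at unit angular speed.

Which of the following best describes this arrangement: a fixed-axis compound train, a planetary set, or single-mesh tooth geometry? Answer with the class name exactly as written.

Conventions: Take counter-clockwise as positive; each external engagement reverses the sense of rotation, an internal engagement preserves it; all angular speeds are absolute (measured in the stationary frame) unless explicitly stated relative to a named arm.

planetary set

class = planetary set [G3 = 20+2·13 = 46; Willis about the carrier]
classification: planetary set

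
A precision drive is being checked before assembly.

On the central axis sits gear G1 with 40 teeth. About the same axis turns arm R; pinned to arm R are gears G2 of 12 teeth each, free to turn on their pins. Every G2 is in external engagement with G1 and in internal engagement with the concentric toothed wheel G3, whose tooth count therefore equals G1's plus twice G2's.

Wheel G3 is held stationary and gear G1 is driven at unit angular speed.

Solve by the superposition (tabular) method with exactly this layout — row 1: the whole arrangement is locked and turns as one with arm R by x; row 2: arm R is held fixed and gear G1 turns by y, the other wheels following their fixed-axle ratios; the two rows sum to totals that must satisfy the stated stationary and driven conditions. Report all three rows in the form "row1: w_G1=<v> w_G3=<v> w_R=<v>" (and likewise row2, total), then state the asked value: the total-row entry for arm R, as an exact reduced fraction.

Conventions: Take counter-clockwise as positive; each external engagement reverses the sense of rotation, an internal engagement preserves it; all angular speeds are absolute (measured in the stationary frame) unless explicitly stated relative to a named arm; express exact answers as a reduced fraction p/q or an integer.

recognized (axles ride arm R): planetary set, 40/12/64 teeth
row 1 — lock + rotate with arm: ω_sun = ω_ring = ω_arm = x
row 2: sun turns y, ring = −(40/64)·y, arm 0
boundary: total ω_ring = x − (40/64)·y = 0 and total ω_sun = x + y = 1  ⇒  y = 8/13, x = 5/13
row 2 ring = −(40/64)·8/13 = -5/13
totals (row 1 + row 2): sun 5/13 + 8/13 = 1, ring 5/13 + (-5/13) = 0, arm 5/13 + 0 = 5/13
asked cell (total, arm) = 5/13

row1: w_G1=5/13 w_G3=5/13 w_R=5/13
row2: w_G1=8/13 w_G3=-5/13 w_R=0
total: w_G1=1 w_G3=0 w_R=5/13
asked value: 5/13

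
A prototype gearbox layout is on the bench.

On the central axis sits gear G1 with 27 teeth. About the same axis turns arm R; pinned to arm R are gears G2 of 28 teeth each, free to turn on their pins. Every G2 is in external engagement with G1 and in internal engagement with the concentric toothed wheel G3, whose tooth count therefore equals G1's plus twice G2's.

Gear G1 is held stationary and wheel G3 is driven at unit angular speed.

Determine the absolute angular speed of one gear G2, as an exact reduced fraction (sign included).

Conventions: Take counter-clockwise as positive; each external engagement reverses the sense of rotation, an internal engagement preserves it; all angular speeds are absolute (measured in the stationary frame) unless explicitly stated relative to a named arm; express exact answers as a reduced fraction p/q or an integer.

83/56

topology: planetary set — G1 27T / G2 28T / G3 83T, arm = carrier (Willis)
ring teeth: 27 + 2·28 = 83
27(ω_sun−ω_arm) = −83(ω_ring−ω_arm),  ω_sun = 0, ω_ring = 1
27(0−ω_arm) = −83(1−ω_arm)  ⇒  110·ω_arm = 83  ⇒  ω_arm = 83/110
sun–planet mesh: 27·(0−83/110) = −28·(ω_p−ω_arm)  ⇒  ω_p−ω_arm = 2241/3080
ω_p = 83/110 + 2241/3080 = 83/56
exact speed ratio = 83/56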